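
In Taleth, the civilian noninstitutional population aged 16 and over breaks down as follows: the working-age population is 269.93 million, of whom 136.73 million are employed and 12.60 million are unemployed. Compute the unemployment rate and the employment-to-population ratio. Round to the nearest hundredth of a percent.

Labor force = employed + unemployed = 136.73 + 12.60 = 149.33 million.
Unemployment rate = 12.60 / 149.33 = 8.44%.
Employment-population ratio = 136.73 / 269.93 = 50.65%.

Unemployment rate ≈ 8.44%; employment-population ratio ≈ 50.65%.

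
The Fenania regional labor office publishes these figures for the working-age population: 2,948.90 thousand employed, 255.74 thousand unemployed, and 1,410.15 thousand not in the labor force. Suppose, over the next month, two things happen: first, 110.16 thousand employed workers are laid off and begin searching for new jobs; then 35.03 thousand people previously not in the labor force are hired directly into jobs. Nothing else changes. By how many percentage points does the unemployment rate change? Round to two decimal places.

The unemployment rate changes by +3.31 percentage points.

Initially, labor force = 2,948.90 + 255.74 = 3,204.64 thousand, so u = 255.74/3,204.64 = 7.98%.
After the first change, employed falls and unemployed rises by 110.16; labor force unchanged → E = 2,838.74, U = 365.90, labor force = 3,204.64 thousand.
After the second change, employed and labor force both rise by 35.03; unemployed unchanged → E = 2,873.77, U = 365.90, labor force = 3,239.67 thousand.
New unemployment rate = 365.90 / 3,239.67 = 11.29%.
Change = 11.29% − 7.98% = +3.31 percentage points.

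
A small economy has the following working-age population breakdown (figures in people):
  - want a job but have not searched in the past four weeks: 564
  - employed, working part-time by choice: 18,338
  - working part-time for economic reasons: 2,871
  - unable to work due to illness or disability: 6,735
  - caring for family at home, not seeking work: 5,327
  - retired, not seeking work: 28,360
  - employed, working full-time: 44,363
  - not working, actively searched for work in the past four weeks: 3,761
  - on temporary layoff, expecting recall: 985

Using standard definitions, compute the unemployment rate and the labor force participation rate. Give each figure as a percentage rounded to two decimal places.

Employed = 18,338 + 2,871 + 44,363 = 65,572 (anyone who worked, including part-time for economic reasons, counts as employed).
Unemployed = 3,761 + 985 = 4,746 (jobless and actively searching, or on temporary layoff).
Labor force = 65,572 + 4,746 = 70,318.
Not in labor force = 564 + 6,735 + 5,327 + 28,360 = 40,986 (those not working and not actively searching are outside the labor force — including those who want a job but have given up searching).
Civilian working-age population = 70,318 + 40,986 = 111,304.
Unemployment rate = 4,746 / 70,318 = 6.75%.
Labor force participation rate = 70,318 / 111,304 = 63.18%.

Unemployment rate ≈ 6.75%; labor force participation rate ≈ 63.18%.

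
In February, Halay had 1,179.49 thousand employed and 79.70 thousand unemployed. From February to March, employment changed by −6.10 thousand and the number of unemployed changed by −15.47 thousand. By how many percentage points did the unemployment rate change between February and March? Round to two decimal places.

February: labor force = 1,179.49 + 79.70 = 1,259.19; u = 79.70/1,259.19 = 6.33%.
March: labor force = 1,173.39 + 64.23 = 1,237.62; u = 64.23/1,237.62 = 5.19%.
Change = 5.19% − 6.33% = −1.14 pp.

The unemployment rate changed by −1.14 percentage points.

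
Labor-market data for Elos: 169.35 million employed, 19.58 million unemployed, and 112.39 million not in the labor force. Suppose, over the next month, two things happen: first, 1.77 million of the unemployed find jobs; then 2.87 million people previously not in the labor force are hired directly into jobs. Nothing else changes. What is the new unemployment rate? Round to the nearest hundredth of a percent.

Initially, labor force = 169.35 + 19.58 = 188.93 million, so u = 19.58/188.93 = 10.36%.
After the first change, unemployed falls and employed rises by 1.77; labor force unchanged → E = 171.12, U = 17.81, labor force = 188.93 million.
After the second change, employed and labor force both rise by 2.87; unemployed unchanged → E = 173.99, U = 17.81, labor force = 191.80 million.
New unemployment rate = 17.81 / 191.80 = 9.29%.

New unemployment rate ≈ 9.29%.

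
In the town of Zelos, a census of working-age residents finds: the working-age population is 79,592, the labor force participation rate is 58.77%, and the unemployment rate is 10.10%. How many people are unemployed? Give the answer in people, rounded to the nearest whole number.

Labor force = 0.5877 × 79,592 = 46,776.
Unemployed = 0.1010 × 46,776 ≈ 4,724.

About 4,724 are unemployed.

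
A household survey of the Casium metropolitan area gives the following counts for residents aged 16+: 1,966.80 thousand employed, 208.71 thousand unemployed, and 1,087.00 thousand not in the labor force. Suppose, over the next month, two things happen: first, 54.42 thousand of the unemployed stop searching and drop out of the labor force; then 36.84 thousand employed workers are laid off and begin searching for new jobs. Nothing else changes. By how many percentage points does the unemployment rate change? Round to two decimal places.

The unemployment rate changes by −0.58 percentage points.

Initially, labor force = 1,966.80 + 208.71 = 2,175.51 thousand, so u = 208.71/2,175.51 = 9.59%.
After the first change, unemployed and labor force both fall by 54.42 → E = 1,966.80, U = 154.29, labor force = 2,121.09 thousand.
After the second change, employed falls and unemployed rises by 36.84; labor force unchanged → E = 1,929.96, U = 191.13, labor force = 2,121.09 thousand.
New unemployment rate = 191.13 / 2,121.09 = 9.01%.
Change = 9.01% − 9.59% = −0.58 percentage points.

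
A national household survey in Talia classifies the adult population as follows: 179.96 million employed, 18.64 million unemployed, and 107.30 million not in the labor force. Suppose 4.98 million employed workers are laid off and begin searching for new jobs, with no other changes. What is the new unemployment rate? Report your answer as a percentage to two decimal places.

Initially, labor force = 179.96 + 18.64 = 198.60 million, so u = 18.64/198.60 = 9.39%.
After the change, employed falls and unemployed rises by 4.98; labor force unchanged → E = 174.98, U = 23.62, labor force = 198.60 million.
New unemployment rate = 23.62 / 198.60 = 11.89%.

New unemployment rate ≈ 11.89%.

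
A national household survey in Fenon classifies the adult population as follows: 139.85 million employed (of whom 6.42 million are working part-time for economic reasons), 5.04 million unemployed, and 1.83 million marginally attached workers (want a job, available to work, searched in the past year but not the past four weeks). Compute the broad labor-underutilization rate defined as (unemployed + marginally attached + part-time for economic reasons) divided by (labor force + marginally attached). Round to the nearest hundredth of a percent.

Labor force = 139.85 + 5.04 = 144.89 million.
Numerator = 5.04 + 1.83 + 6.42 = 13.29 million.
Denominator = 144.89 + 1.83 = 146.72 million.
Broad rate = 13.29 / 146.72 = 9.06%.

Broad underutilization rate ≈ 9.06%.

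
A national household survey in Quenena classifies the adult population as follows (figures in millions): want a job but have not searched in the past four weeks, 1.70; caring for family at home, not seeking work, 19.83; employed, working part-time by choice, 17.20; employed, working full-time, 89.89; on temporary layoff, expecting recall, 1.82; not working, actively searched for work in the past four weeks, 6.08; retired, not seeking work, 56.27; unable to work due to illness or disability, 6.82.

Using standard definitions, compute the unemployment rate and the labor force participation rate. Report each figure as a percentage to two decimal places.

Unemployment rate ≈ 6.87%; labor force participation rate ≈ 57.61%.

Employed = 17.20 + 89.89 = 107.09 million.
Unemployed = 1.82 + 6.08 = 7.90 million (jobless and actively searching, or on temporary layoff).
Labor force = 107.09 + 7.90 = 114.99 million.
Not in labor force = 1.70 + 19.83 + 56.27 + 6.82 = 84.62 million (those not working and not actively searching are outside the labor force — including those who want a job but have given up searching).
Civilian working-age population = 114.99 + 84.62 = 199.61 million.
Unemployment rate = 7.90 / 114.99 = 6.87%.
Labor force participation rate = 114.99 / 199.61 = 57.61%.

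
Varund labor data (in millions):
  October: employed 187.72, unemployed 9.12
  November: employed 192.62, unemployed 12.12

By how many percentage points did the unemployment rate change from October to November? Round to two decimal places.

The unemployment rate changed by +1.29 percentage points.

October: labor force = 187.72 + 9.12 = 196.84; u = 9.12/196.84 = 4.63%.
November: labor force = 192.62 + 12.12 = 204.74; u = 12.12/204.74 = 5.92%.
Change = 5.92% − 4.63% = +1.29 pp.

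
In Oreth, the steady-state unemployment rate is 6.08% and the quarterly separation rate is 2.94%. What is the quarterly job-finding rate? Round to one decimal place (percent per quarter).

From u* = s/(s+f): f = s·(1−u)/u.
f = 2.94 × (1 − 0.0608) / 0.0608 = 2.7612 / 0.0608 ≈ 45.4% per quarter.

Job-finding rate ≈ 45.4% per quarter.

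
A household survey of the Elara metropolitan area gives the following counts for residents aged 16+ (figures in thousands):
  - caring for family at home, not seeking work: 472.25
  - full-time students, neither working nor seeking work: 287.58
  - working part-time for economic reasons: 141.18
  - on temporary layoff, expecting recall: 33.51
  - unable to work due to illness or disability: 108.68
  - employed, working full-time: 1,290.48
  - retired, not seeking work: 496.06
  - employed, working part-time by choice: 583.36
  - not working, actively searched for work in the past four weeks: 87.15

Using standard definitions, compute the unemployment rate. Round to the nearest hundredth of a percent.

Employed = 141.18 + 1,290.48 + 583.36 = 2,015.02 thousand (anyone who worked, including part-time for economic reasons, counts as employed).
Unemployed = 33.51 + 87.15 = 120.66 thousand (jobless and actively searching, or on temporary layoff).
Labor force = 2,015.02 + 120.66 = 2,135.68 thousand.
Unemployment rate = 120.66 / 2,135.68 = 5.65%.

Unemployment rate ≈ 5.65%.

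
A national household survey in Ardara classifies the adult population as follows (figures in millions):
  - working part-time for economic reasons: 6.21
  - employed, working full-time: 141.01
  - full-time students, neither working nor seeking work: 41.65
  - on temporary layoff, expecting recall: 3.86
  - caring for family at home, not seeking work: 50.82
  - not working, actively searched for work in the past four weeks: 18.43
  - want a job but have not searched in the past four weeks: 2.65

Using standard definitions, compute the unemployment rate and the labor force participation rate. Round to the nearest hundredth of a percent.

Employed = 6.21 + 141.01 = 147.22 million (anyone who worked, including part-time for economic reasons, counts as employed).
Unemployed = 3.86 + 18.43 = 22.29 million (jobless and actively searching, or on temporary layoff).
Labor force = 147.22 + 22.29 = 169.51 million.
Not in labor force = 41.65 + 50.82 + 2.65 = 95.12 million (those not working and not actively searching are outside the labor force — including those who want a job but have given up searching).
Civilian working-age population = 169.51 + 95.12 = 264.63 million.
Unemployment rate = 22.29 / 169.51 = 13.15%.
Labor force participation rate = 169.51 / 264.63 = 64.06%.

Unemployment rate ≈ 13.15%; labor force participation rate ≈ 64.06%.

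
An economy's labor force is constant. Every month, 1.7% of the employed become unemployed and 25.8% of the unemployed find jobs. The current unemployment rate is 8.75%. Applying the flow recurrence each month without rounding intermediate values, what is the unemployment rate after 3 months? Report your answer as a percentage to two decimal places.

Unemployment rate after three months ≈ 7.16%.

With a fixed labor force, u_{t+1} = u_t + s·(1−u_t) − f·u_t = u_t·(1−s−f) + s.
Here 1−s−f = 0.725 and s = 0.017.
u_1 = 0.087500 × 0.725 + 0.017 = 0.080437.
u_2 = 0.080437 × 0.725 + 0.017 = 0.075317.
u_3 = 0.075317 × 0.725 + 0.017 = 0.071605.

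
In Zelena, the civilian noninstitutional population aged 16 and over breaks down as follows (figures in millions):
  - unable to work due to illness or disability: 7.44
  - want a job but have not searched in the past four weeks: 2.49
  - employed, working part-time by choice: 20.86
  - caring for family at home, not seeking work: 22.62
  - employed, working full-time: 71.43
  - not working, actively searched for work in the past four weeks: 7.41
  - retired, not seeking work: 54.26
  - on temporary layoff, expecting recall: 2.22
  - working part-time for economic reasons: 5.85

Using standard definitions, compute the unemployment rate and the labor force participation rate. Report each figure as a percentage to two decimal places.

Employed = 20.86 + 71.43 + 5.85 = 98.14 million (anyone who worked, including part-time for economic reasons, counts as employed).
Unemployed = 7.41 + 2.22 = 9.63 million (jobless and actively searching, or on temporary layoff).
Labor force = 98.14 + 9.63 = 107.77 million.
Not in labor force = 7.44 + 2.49 + 22.62 + 54.26 = 86.81 million (those not working and not actively searching are outside the labor force — including those who want a job but have given up searching).
Civilian working-age population = 107.77 + 86.81 = 194.58 million.
Unemployment rate = 9.63 / 107.77 = 8.94%.
Labor force participation rate = 107.77 / 194.58 = 55.39%.

Unemployment rate ≈ 8.94%; labor force participation rate ≈ 55.39%.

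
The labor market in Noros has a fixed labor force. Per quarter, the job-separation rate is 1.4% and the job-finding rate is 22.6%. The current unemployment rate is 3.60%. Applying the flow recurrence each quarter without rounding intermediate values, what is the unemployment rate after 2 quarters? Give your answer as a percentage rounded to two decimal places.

Unemployment rate after two quarters ≈ 4.54%.

With a fixed labor force, u_{t+1} = u_t + s·(1−u_t) − f·u_t = u_t·(1−s−f) + s.
Here 1−s−f = 0.760 and s = 0.014.
u_1 = 0.036000 × 0.760 + 0.014 = 0.041360.
u_2 = 0.041360 × 0.760 + 0.014 = 0.045434.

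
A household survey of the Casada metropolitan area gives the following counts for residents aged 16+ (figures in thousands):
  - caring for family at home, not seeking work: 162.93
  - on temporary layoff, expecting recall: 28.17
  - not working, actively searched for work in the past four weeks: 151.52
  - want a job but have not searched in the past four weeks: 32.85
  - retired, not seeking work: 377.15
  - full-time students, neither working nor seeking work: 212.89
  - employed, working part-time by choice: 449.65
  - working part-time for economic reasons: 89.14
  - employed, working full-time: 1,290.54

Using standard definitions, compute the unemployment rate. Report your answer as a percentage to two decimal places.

Unemployment rate ≈ 8.94%.

Employed = 449.65 + 89.14 + 1,290.54 = 1,829.33 thousand (anyone who worked, including part-time for economic reasons, counts as employed).
Unemployed = 28.17 + 151.52 = 179.69 thousand (jobless and actively searching, or on temporary layoff).
Labor force = 1,829.33 + 179.69 = 2,009.02 thousand.
Unemployment rate = 179.69 / 2,009.02 = 8.94%.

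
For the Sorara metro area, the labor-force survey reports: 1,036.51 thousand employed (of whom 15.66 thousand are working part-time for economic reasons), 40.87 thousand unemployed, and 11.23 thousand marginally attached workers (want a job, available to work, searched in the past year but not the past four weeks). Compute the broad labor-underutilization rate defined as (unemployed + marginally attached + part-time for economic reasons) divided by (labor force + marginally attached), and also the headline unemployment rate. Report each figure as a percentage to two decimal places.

Labor force = 1,036.51 + 40.87 = 1,077.38 thousand.
Numerator = 40.87 + 11.23 + 15.66 = 67.76 thousand.
Denominator = 1,077.38 + 11.23 = 1,088.61 thousand.
Broad rate = 67.76 / 1,088.61 = 6.22%.
Headline unemployment rate = 40.87 / 1,077.38 = 3.79%.

Broad underutilization rate ≈ 6.22%; headline unemployment rate ≈ 3.79%.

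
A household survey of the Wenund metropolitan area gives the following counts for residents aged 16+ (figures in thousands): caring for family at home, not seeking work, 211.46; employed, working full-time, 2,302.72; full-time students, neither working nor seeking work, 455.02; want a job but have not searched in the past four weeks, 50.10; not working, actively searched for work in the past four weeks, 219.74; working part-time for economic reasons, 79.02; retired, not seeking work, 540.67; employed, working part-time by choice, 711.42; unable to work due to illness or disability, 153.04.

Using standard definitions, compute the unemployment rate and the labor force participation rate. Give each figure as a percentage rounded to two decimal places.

Unemployment rate ≈ 6.63%; labor force participation rate ≈ 70.14%.

Employed = 2,302.72 + 79.02 + 711.42 = 3,093.16 thousand (anyone who worked, including part-time for economic reasons, counts as employed).
Unemployed = 219.74 thousand.
Labor force = 3,093.16 + 219.74 = 3,312.90 thousand.
Not in labor force = 211.46 + 455.02 + 50.10 + 540.67 + 153.04 = 1,410.29 thousand (those not working and not actively searching are outside the labor force — including those who want a job but have given up searching).
Civilian working-age population = 3,312.90 + 1,410.29 = 4,723.19 thousand.
Unemployment rate = 219.74 / 3,312.90 = 6.63%.
Labor force participation rate = 3,312.90 / 4,723.19 = 70.14%.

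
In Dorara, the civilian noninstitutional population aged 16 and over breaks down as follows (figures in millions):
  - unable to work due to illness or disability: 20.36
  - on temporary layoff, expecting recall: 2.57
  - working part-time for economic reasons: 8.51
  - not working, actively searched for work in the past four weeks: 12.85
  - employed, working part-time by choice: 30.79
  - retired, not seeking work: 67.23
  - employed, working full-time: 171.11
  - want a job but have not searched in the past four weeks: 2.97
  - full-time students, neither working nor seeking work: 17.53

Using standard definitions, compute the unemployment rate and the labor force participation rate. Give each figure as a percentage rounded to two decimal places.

Employed = 8.51 + 30.79 + 171.11 = 210.41 million (anyone who worked, including part-time for economic reasons, counts as employed).
Unemployed = 2.57 + 12.85 = 15.42 million (jobless and actively searching, or on temporary layoff).
Labor force = 210.41 + 15.42 = 225.83 million.
Not in labor force = 20.36 + 67.23 + 2.97 + 17.53 = 108.09 million (those not working and not actively searching are outside the labor force — including those who want a job but have given up searching).
Civilian working-age population = 225.83 + 108.09 = 333.92 million.
Unemployment rate = 15.42 / 225.83 = 6.83%.
Labor force participation rate = 225.83 / 333.92 = 67.63%.

Unemployment rate ≈ 6.83%; labor force participation rate ≈ 67.63%.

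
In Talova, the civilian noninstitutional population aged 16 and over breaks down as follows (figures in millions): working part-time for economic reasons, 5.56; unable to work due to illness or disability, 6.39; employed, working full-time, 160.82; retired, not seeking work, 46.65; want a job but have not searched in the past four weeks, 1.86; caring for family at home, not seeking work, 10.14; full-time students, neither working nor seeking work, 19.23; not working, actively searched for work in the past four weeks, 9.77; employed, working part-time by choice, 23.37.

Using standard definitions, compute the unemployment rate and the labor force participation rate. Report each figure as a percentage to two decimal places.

Employed = 5.56 + 160.82 + 23.37 = 189.75 million (anyone who worked, including part-time for economic reasons, counts as employed).
Unemployed = 9.77 million.
Labor force = 189.75 + 9.77 = 199.52 million.
Not in labor force = 6.39 + 46.65 + 1.86 + 10.14 + 19.23 = 84.27 million (those not working and not actively searching are outside the labor force — including those who want a job but have given up searching).
Civilian working-age population = 199.52 + 84.27 = 283.79 million.
Unemployment rate = 9.77 / 199.52 = 4.90%.
Labor force participation rate = 199.52 / 283.79 = 70.31%.

Unemployment rate ≈ 4.90%; labor force participation rate ≈ 70.31%.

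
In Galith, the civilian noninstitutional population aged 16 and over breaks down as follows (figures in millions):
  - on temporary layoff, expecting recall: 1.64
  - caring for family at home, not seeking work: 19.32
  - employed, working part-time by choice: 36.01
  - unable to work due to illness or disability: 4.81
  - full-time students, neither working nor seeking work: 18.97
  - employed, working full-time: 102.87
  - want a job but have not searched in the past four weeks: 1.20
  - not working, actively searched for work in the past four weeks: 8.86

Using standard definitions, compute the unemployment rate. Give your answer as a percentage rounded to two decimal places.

Unemployment rate ≈ 7.03%.

Employed = 36.01 + 102.87 = 138.88 million.
Unemployed = 1.64 + 8.86 = 10.50 million (jobless and actively searching, or on temporary layoff).
Labor force = 138.88 + 10.50 = 149.38 million.
Unemployment rate = 10.50 / 149.38 = 7.03%.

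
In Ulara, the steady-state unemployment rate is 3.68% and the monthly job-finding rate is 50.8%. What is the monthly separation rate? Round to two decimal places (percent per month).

Separation rate ≈ 1.94% per month.

From u* = s/(s+f): s = u·f/(1−u).
s = 0.0368 × 50.8 / (1 − 0.0368) = 1.8694 / 0.9632 ≈ 1.94% per month.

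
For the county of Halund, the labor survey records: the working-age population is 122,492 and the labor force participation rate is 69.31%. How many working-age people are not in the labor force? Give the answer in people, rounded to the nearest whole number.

Share not in the labor force = 1 − 0.6931 = 0.3069.
Not in labor force = 0.3069 × 122,492 ≈ 37,593.

About 37,593 are not in the labor force.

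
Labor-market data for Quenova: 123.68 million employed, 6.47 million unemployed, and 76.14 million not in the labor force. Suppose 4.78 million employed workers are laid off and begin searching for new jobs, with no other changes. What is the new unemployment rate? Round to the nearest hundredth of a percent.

New unemployment rate ≈ 8.64%.

Initially, labor force = 123.68 + 6.47 = 130.15 million, so u = 6.47/130.15 = 4.97%.
After the change, employed falls and unemployed rises by 4.78; labor force unchanged → E = 118.90, U = 11.25, labor force = 130.15 million.
New unemployment rate = 11.25 / 130.15 = 8.64%.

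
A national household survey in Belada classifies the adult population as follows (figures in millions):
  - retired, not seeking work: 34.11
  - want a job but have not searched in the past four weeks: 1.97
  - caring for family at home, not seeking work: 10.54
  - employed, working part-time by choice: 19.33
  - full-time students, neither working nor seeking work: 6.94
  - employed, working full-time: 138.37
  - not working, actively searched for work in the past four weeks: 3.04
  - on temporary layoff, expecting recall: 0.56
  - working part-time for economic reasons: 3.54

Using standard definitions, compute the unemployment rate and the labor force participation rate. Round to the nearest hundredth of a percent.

Employed = 19.33 + 138.37 + 3.54 = 161.24 million (anyone who worked, including part-time for economic reasons, counts as employed).
Unemployed = 3.04 + 0.56 = 3.60 million (jobless and actively searching, or on temporary layoff).
Labor force = 161.24 + 3.60 = 164.84 million.
Not in labor force = 34.11 + 1.97 + 10.54 + 6.94 = 53.56 million (those not working and not actively searching are outside the labor force — including those who want a job but have given up searching).
Civilian working-age population = 164.84 + 53.56 = 218.40 million.
Unemployment rate = 3.60 / 164.84 = 2.18%.
Labor force participation rate = 164.84 / 218.40 = 75.48%.

Unemployment rate ≈ 2.18%; labor force participation rate ≈ 75.48%.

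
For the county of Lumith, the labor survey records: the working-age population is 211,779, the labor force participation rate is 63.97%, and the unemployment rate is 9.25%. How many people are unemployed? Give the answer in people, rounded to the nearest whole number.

Labor force = 0.6397 × 211,779 = 135,475.
Unemployed = 0.0925 × 135,475 ≈ 12,531.

About 12,531 are unemployed.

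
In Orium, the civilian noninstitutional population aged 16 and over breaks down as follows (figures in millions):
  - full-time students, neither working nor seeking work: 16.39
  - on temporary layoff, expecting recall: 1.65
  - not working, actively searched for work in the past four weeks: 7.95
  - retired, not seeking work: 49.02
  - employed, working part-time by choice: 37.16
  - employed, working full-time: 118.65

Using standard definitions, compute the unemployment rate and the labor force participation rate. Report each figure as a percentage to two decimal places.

Unemployment rate ≈ 5.80%; labor force participation rate ≈ 71.66%.

Employed = 37.16 + 118.65 = 155.81 million.
Unemployed = 1.65 + 7.95 = 9.60 million (jobless and actively searching, or on temporary layoff).
Labor force = 155.81 + 9.60 = 165.41 million.
Not in labor force = 16.39 + 49.02 = 65.41 million (those not working and not actively searching are outside the labor force).
Civilian working-age population = 165.41 + 65.41 = 230.82 million.
Unemployment rate = 9.60 / 165.41 = 5.80%.
Labor force participation rate = 165.41 / 230.82 = 71.66%.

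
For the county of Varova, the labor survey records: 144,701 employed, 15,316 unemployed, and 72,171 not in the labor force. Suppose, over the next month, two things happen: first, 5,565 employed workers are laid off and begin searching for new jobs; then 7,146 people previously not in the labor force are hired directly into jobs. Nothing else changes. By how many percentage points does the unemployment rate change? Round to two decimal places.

The unemployment rate changes by +2.92 percentage points.

Initially, labor force = 144,701 + 15,316 = 160,017, so u = 15,316/160,017 = 9.57%.
After the first change, employed falls and unemployed rises by 5,565; labor force unchanged → E = 139,136, U = 20,881, labor force = 160,017.
After the second change, employed and labor force both rise by 7,146; unemployed unchanged → E = 146,282, U = 20,881, labor force = 167,163.
New unemployment rate = 20,881 / 167,163 = 12.49%.
Change = 12.49% − 9.57% = +2.92 percentage points.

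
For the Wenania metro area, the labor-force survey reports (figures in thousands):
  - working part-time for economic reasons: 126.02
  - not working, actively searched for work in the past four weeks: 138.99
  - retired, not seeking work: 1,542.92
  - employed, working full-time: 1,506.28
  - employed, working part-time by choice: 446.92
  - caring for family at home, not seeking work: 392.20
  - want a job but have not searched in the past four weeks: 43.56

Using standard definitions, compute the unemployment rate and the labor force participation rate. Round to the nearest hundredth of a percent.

Employed = 126.02 + 1,506.28 + 446.92 = 2,079.22 thousand (anyone who worked, including part-time for economic reasons, counts as employed).
Unemployed = 138.99 thousand.
Labor force = 2,079.22 + 138.99 = 2,218.21 thousand.
Not in labor force = 1,542.92 + 392.20 + 43.56 = 1,978.68 thousand (those not working and not actively searching are outside the labor force — including those who want a job but have given up searching).
Civilian working-age population = 2,218.21 + 1,978.68 = 4,196.89 thousand.
Unemployment rate = 138.99 / 2,218.21 = 6.27%.
Labor force participation rate = 2,218.21 / 4,196.89 = 52.85%.

Unemployment rate ≈ 6.27%; labor force participation rate ≈ 52.85%.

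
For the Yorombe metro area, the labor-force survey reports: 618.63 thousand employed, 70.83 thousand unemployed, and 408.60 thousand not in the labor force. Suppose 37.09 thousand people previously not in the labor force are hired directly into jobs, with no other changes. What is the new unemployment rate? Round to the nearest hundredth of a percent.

Initially, labor force = 618.63 + 70.83 = 689.46 thousand, so u = 70.83/689.46 = 10.27%.
After the change, employed and labor force both rise by 37.09; unemployed unchanged → E = 655.72, U = 70.83, labor force = 726.55 thousand.
New unemployment rate = 70.83 / 726.55 = 9.75%.

New unemployment rate ≈ 9.75%.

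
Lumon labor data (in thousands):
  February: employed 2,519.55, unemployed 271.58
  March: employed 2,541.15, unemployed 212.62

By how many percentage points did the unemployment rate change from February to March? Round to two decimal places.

February: labor force = 2,519.55 + 271.58 = 2,791.13; u = 271.58/2,791.13 = 9.73%.
March: labor force = 2,541.15 + 212.62 = 2,753.77; u = 212.62/2,753.77 = 7.72%.
Change = 7.72% − 9.73% = −2.01 pp.

The unemployment rate changed by −2.01 percentage points.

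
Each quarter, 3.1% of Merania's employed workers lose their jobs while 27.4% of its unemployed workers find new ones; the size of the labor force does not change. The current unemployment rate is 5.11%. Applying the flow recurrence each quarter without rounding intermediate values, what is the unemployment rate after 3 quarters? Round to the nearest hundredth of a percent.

With a fixed labor force, u_{t+1} = u_t + s·(1−u_t) − f·u_t = u_t·(1−s−f) + s.
Here 1−s−f = 0.695 and s = 0.031.
u_1 = 0.051100 × 0.695 + 0.031 = 0.066515.
u_2 = 0.066515 × 0.695 + 0.031 = 0.077228.
u_3 = 0.077228 × 0.695 + 0.031 = 0.084673.

Unemployment rate after three quarters ≈ 8.47%.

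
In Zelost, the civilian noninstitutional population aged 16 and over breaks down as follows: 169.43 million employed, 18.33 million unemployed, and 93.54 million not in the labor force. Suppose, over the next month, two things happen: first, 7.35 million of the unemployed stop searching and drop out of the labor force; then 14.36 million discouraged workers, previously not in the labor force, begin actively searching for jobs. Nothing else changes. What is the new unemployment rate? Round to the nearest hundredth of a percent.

New unemployment rate ≈ 13.01%.

Initially, labor force = 169.43 + 18.33 = 187.76 million, so u = 18.33/187.76 = 9.76%.
After the first change, unemployed and labor force both fall by 7.35 → E = 169.43, U = 10.98, labor force = 180.41 million.
After the second change, unemployed and labor force both rise by 14.36 → E = 169.43, U = 25.34, labor force = 194.77 million.
New unemployment rate = 25.34 / 194.77 = 13.01%.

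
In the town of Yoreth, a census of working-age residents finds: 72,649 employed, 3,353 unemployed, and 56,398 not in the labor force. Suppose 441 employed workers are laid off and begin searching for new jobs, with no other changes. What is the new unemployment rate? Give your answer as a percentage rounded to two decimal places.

Initially, labor force = 72,649 + 3,353 = 76,002, so u = 3,353/76,002 = 4.41%.
After the change, employed falls and unemployed rises by 441; labor force unchanged → E = 72,208, U = 3,794, labor force = 76,002.
New unemployment rate = 3,794 / 76,002 = 4.99%.

New unemployment rate ≈ 4.99%.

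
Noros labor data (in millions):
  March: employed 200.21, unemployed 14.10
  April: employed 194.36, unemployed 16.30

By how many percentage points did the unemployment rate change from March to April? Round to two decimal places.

March: labor force = 200.21 + 14.10 = 214.31; u = 14.10/214.31 = 6.58%.
April: labor force = 194.36 + 16.30 = 210.66; u = 16.30/210.66 = 7.74%.
Change = 7.74% − 6.58% = +1.16 pp.

The unemployment rate changed by +1.16 percentage points.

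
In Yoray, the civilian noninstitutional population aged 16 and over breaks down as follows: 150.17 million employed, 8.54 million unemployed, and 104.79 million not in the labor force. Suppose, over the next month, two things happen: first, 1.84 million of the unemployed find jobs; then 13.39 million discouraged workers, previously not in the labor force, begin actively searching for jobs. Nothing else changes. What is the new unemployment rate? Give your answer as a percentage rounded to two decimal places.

New unemployment rate ≈ 11.67%.

Initially, labor force = 150.17 + 8.54 = 158.71 million, so u = 8.54/158.71 = 5.38%.
After the first change, unemployed falls and employed rises by 1.84; labor force unchanged → E = 152.01, U = 6.70, labor force = 158.71 million.
After the second change, unemployed and labor force both rise by 13.39 → E = 152.01, U = 20.09, labor force = 172.10 million.
New unemployment rate = 20.09 / 172.10 = 11.67%.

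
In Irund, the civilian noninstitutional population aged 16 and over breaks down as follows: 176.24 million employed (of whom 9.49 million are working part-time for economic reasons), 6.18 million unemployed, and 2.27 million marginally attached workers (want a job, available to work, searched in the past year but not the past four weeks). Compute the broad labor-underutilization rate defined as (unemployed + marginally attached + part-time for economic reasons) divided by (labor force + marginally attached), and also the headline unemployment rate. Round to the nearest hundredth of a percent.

Labor force = 176.24 + 6.18 = 182.42 million.
Numerator = 6.18 + 2.27 + 9.49 = 17.94 million.
Denominator = 182.42 + 2.27 = 184.69 million.
Broad rate = 17.94 / 184.69 = 9.71%.
Headline unemployment rate = 6.18 / 182.42 = 3.39%.

Broad underutilization rate ≈ 9.71%; headline unemployment rate ≈ 3.39%.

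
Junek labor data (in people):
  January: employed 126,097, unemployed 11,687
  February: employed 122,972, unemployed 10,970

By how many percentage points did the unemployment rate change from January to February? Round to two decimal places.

January: labor force = 126,097 + 11,687 = 137,784; u = 11,687/137,784 = 8.48%.
February: labor force = 122,972 + 10,970 = 133,942; u = 10,970/133,942 = 8.19%.
Change = 8.19% − 8.48% = −0.29 pp.

The unemployment rate changed by −0.29 percentage points.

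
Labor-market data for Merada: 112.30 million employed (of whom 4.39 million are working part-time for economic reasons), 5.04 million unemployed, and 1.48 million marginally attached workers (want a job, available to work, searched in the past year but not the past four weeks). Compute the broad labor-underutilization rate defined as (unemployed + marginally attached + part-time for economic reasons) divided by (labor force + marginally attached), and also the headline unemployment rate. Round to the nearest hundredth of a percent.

Labor force = 112.30 + 5.04 = 117.34 million.
Numerator = 5.04 + 1.48 + 4.39 = 10.91 million.
Denominator = 117.34 + 1.48 = 118.82 million.
Broad rate = 10.91 / 118.82 = 9.18%.
Headline unemployment rate = 5.04 / 117.34 = 4.30%.

Broad underutilization rate ≈ 9.18%; headline unemployment rate ≈ 4.30%.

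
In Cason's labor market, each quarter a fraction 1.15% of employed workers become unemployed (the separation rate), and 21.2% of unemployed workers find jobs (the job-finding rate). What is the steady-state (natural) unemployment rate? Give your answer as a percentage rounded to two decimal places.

Steady-state unemployment rate ≈ 5.15%.

At steady state the flows balance: s·E = f·U, so U/(E+U) = s/(s+f).
u* = 1.15 / (1.15 + 21.2) = 1.15 / 22.35 = 5.15%.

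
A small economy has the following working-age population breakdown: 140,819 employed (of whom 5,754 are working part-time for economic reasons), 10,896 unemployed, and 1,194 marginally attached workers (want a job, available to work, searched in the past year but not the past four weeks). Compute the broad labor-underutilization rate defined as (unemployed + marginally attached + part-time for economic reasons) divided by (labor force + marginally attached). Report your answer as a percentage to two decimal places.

Broad underutilization rate ≈ 11.67%.

Labor force = 140,819 + 10,896 = 151,715.
Numerator = 10,896 + 1,194 + 5,754 = 17,844.
Denominator = 151,715 + 1,194 = 152,909.
Broad rate = 17,844 / 152,909 = 11.67%.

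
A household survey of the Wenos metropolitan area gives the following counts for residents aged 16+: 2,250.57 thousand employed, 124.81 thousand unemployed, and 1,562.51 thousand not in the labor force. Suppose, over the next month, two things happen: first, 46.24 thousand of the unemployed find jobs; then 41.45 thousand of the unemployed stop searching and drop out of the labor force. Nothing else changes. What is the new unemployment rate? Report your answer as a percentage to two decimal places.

New unemployment rate ≈ 1.59%.

Initially, labor force = 2,250.57 + 124.81 = 2,375.38 thousand, so u = 124.81/2,375.38 = 5.25%.
After the first change, unemployed falls and employed rises by 46.24; labor force unchanged → E = 2,296.81, U = 78.57, labor force = 2,375.38 thousand.
After the second change, unemployed and labor force both fall by 41.45 → E = 2,296.81, U = 37.12, labor force = 2,333.93 thousand.
New unemployment rate = 37.12 / 2,333.93 = 1.59%.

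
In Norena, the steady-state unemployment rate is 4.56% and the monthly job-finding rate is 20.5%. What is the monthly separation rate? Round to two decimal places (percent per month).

From u* = s/(s+f): s = u·f/(1−u).
s = 0.0456 × 20.5 / (1 − 0.0456) = 0.9348 / 0.9544 ≈ 0.98% per month.

Separation rate ≈ 0.98% per month.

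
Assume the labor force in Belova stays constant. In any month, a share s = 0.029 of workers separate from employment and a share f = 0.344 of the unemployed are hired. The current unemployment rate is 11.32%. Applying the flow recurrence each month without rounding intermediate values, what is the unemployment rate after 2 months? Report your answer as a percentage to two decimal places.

With a fixed labor force, u_{t+1} = u_t + s·(1−u_t) − f·u_t = u_t·(1−s−f) + s.
Here 1−s−f = 0.627 and s = 0.029.
u_1 = 0.113200 × 0.627 + 0.029 = 0.099976.
u_2 = 0.099976 × 0.627 + 0.029 = 0.091685.

Unemployment rate after two months ≈ 9.17%.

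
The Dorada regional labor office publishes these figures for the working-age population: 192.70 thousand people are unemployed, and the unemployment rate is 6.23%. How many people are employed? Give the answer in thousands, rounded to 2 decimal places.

About 2,900.40 thousand are employed.

Labor force = U / u = 192.70 / 0.0623 ≈ 3,093.10 thousand.
Employed = labor force − unemployed = 3,093.10 − 192.70 = 2,900.40 thousand.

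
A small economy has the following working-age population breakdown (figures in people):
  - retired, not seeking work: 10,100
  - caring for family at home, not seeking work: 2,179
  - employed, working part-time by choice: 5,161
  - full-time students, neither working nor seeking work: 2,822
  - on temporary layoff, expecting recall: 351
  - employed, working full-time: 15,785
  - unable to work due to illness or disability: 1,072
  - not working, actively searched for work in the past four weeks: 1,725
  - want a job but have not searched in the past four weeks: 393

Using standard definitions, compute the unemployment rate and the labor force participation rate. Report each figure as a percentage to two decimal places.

Unemployment rate ≈ 9.02%; labor force participation rate ≈ 58.15%.

Employed = 5,161 + 15,785 = 20,946.
Unemployed = 351 + 1,725 = 2,076 (jobless and actively searching, or on temporary layoff).
Labor force = 20,946 + 2,076 = 23,022.
Not in labor force = 10,100 + 2,179 + 2,822 + 1,072 + 393 = 16,566 (those not working and not actively searching are outside the labor force — including those who want a job but have given up searching).
Civilian working-age population = 23,022 + 16,566 = 39,588.
Unemployment rate = 2,076 / 23,022 = 9.02%.
Labor force participation rate = 23,022 / 39,588 = 58.15%.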